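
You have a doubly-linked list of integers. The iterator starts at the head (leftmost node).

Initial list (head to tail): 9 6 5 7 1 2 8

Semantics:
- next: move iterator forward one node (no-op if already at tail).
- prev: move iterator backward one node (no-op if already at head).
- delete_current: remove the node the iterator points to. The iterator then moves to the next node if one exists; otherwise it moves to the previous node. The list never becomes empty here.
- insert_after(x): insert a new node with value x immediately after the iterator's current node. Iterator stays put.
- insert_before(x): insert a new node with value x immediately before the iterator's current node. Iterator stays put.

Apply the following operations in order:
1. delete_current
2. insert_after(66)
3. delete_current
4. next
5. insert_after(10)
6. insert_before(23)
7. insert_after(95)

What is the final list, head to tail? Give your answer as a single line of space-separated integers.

Answer: 66 23 5 95 10 7 1 2 8

Derivation:
After 1 (delete_current): list=[6, 5, 7, 1, 2, 8] cursor@6
After 2 (insert_after(66)): list=[6, 66, 5, 7, 1, 2, 8] cursor@6
After 3 (delete_current): list=[66, 5, 7, 1, 2, 8] cursor@66
After 4 (next): list=[66, 5, 7, 1, 2, 8] cursor@5
After 5 (insert_after(10)): list=[66, 5, 10, 7, 1, 2, 8] cursor@5
After 6 (insert_before(23)): list=[66, 23, 5, 10, 7, 1, 2, 8] cursor@5
After 7 (insert_after(95)): list=[66, 23, 5, 95, 10, 7, 1, 2, 8] cursor@5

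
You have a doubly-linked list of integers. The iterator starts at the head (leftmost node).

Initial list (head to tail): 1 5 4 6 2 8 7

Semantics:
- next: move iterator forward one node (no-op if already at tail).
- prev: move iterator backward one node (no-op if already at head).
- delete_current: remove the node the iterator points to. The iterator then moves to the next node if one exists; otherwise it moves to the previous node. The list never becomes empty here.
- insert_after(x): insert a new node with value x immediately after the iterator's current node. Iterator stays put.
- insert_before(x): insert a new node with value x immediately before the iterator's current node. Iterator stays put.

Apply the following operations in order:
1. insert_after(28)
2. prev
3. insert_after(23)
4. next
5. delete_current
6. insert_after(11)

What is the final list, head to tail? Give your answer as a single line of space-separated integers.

After 1 (insert_after(28)): list=[1, 28, 5, 4, 6, 2, 8, 7] cursor@1
After 2 (prev): list=[1, 28, 5, 4, 6, 2, 8, 7] cursor@1
After 3 (insert_after(23)): list=[1, 23, 28, 5, 4, 6, 2, 8, 7] cursor@1
After 4 (next): list=[1, 23, 28, 5, 4, 6, 2, 8, 7] cursor@23
After 5 (delete_current): list=[1, 28, 5, 4, 6, 2, 8, 7] cursor@28
After 6 (insert_after(11)): list=[1, 28, 11, 5, 4, 6, 2, 8, 7] cursor@28

Answer: 1 28 11 5 4 6 2 8 7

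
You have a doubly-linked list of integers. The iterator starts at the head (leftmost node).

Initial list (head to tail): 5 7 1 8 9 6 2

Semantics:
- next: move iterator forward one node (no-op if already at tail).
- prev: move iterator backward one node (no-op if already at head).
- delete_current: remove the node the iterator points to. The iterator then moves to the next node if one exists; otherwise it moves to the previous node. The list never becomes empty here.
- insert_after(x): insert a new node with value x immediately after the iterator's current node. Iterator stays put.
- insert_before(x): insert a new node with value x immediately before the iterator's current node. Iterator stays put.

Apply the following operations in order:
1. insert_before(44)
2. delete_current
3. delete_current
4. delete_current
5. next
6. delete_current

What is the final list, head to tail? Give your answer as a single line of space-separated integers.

Answer: 44 8 6 2

Derivation:
After 1 (insert_before(44)): list=[44, 5, 7, 1, 8, 9, 6, 2] cursor@5
After 2 (delete_current): list=[44, 7, 1, 8, 9, 6, 2] cursor@7
After 3 (delete_current): list=[44, 1, 8, 9, 6, 2] cursor@1
After 4 (delete_current): list=[44, 8, 9, 6, 2] cursor@8
After 5 (next): list=[44, 8, 9, 6, 2] cursor@9
After 6 (delete_current): list=[44, 8, 6, 2] cursor@6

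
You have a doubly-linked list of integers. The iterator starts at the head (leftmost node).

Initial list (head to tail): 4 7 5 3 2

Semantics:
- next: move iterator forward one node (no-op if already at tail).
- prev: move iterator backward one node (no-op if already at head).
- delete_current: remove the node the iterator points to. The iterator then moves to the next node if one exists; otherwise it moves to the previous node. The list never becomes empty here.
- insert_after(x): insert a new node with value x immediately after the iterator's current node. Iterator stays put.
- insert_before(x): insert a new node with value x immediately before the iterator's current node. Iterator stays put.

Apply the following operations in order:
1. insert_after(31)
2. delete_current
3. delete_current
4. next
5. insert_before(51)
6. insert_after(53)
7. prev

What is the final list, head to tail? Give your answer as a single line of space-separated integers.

After 1 (insert_after(31)): list=[4, 31, 7, 5, 3, 2] cursor@4
After 2 (delete_current): list=[31, 7, 5, 3, 2] cursor@31
After 3 (delete_current): list=[7, 5, 3, 2] cursor@7
After 4 (next): list=[7, 5, 3, 2] cursor@5
After 5 (insert_before(51)): list=[7, 51, 5, 3, 2] cursor@5
After 6 (insert_after(53)): list=[7, 51, 5, 53, 3, 2] cursor@5
After 7 (prev): list=[7, 51, 5, 53, 3, 2] cursor@51

Answer: 7 51 5 53 3 2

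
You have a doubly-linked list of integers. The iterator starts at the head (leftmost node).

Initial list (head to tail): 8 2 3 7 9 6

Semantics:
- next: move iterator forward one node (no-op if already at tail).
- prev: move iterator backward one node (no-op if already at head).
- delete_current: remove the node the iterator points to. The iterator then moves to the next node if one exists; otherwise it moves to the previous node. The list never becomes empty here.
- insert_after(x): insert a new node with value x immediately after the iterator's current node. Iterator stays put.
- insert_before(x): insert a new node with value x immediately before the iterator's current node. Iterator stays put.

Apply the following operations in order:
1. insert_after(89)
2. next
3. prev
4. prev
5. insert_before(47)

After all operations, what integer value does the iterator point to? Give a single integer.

After 1 (insert_after(89)): list=[8, 89, 2, 3, 7, 9, 6] cursor@8
After 2 (next): list=[8, 89, 2, 3, 7, 9, 6] cursor@89
After 3 (prev): list=[8, 89, 2, 3, 7, 9, 6] cursor@8
After 4 (prev): list=[8, 89, 2, 3, 7, 9, 6] cursor@8
After 5 (insert_before(47)): list=[47, 8, 89, 2, 3, 7, 9, 6] cursor@8

Answer: 8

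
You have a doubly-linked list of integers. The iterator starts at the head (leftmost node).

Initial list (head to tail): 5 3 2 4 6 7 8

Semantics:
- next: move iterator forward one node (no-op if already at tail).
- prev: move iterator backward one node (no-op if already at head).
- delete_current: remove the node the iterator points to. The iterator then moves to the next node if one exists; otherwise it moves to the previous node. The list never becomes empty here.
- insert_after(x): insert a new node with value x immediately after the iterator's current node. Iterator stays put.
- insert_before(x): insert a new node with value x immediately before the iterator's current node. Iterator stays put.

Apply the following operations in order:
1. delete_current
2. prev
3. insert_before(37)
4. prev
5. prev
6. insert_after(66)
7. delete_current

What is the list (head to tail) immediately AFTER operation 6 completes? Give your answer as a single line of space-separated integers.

Answer: 37 66 3 2 4 6 7 8

Derivation:
After 1 (delete_current): list=[3, 2, 4, 6, 7, 8] cursor@3
After 2 (prev): list=[3, 2, 4, 6, 7, 8] cursor@3
After 3 (insert_before(37)): list=[37, 3, 2, 4, 6, 7, 8] cursor@3
After 4 (prev): list=[37, 3, 2, 4, 6, 7, 8] cursor@37
After 5 (prev): list=[37, 3, 2, 4, 6, 7, 8] cursor@37
After 6 (insert_after(66)): list=[37, 66, 3, 2, 4, 6, 7, 8] cursor@37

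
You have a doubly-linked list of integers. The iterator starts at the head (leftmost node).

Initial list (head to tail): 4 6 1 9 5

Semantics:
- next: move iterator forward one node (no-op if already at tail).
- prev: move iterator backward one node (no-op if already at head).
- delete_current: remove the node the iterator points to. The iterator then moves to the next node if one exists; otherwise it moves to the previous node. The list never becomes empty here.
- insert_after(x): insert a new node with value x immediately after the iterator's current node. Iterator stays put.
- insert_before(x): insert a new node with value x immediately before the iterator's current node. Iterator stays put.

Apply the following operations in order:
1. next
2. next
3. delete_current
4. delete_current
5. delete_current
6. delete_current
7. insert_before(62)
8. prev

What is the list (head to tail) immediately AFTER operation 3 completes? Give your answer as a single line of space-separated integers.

After 1 (next): list=[4, 6, 1, 9, 5] cursor@6
After 2 (next): list=[4, 6, 1, 9, 5] cursor@1
After 3 (delete_current): list=[4, 6, 9, 5] cursor@9

Answer: 4 6 9 5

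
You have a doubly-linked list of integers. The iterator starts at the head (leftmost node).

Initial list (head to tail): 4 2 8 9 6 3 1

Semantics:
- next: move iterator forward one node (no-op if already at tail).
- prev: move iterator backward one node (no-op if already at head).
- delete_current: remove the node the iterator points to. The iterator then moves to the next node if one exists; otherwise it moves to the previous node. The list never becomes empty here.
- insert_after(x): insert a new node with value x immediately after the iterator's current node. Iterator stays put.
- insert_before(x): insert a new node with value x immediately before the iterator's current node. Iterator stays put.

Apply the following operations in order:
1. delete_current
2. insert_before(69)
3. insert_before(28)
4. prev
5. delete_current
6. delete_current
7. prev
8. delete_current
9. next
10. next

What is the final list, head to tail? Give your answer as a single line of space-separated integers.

Answer: 8 9 6 3 1

Derivation:
After 1 (delete_current): list=[2, 8, 9, 6, 3, 1] cursor@2
After 2 (insert_before(69)): list=[69, 2, 8, 9, 6, 3, 1] cursor@2
After 3 (insert_before(28)): list=[69, 28, 2, 8, 9, 6, 3, 1] cursor@2
After 4 (prev): list=[69, 28, 2, 8, 9, 6, 3, 1] cursor@28
After 5 (delete_current): list=[69, 2, 8, 9, 6, 3, 1] cursor@2
After 6 (delete_current): list=[69, 8, 9, 6, 3, 1] cursor@8
After 7 (prev): list=[69, 8, 9, 6, 3, 1] cursor@69
After 8 (delete_current): list=[8, 9, 6, 3, 1] cursor@8
After 9 (next): list=[8, 9, 6, 3, 1] cursor@9
After 10 (next): list=[8, 9, 6, 3, 1] cursor@6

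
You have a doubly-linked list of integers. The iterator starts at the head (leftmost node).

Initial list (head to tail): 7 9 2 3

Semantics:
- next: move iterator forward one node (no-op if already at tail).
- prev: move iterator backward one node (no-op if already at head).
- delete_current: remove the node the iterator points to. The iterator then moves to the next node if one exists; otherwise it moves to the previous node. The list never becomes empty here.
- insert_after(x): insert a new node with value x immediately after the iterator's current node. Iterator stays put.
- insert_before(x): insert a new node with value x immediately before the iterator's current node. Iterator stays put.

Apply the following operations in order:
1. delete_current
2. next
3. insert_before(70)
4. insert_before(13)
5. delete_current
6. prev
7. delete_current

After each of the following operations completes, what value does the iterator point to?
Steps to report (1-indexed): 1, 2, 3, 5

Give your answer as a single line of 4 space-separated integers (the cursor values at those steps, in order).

Answer: 9 2 2 3

Derivation:
After 1 (delete_current): list=[9, 2, 3] cursor@9
After 2 (next): list=[9, 2, 3] cursor@2
After 3 (insert_before(70)): list=[9, 70, 2, 3] cursor@2
After 4 (insert_before(13)): list=[9, 70, 13, 2, 3] cursor@2
After 5 (delete_current): list=[9, 70, 13, 3] cursor@3
After 6 (prev): list=[9, 70, 13, 3] cursor@13
After 7 (delete_current): list=[9, 70, 3] cursor@3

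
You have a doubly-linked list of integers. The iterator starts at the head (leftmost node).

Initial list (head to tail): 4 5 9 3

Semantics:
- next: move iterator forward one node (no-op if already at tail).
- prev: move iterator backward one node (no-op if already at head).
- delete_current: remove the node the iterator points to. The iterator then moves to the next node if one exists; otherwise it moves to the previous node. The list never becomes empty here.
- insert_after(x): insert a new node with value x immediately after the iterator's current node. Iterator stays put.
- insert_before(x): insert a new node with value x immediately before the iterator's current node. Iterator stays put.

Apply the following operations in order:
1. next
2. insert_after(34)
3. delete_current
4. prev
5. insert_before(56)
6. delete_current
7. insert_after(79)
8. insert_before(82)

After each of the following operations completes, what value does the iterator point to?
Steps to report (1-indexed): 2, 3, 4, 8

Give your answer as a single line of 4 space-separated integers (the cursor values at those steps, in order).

Answer: 5 34 4 34

Derivation:
After 1 (next): list=[4, 5, 9, 3] cursor@5
After 2 (insert_after(34)): list=[4, 5, 34, 9, 3] cursor@5
After 3 (delete_current): list=[4, 34, 9, 3] cursor@34
After 4 (prev): list=[4, 34, 9, 3] cursor@4
After 5 (insert_before(56)): list=[56, 4, 34, 9, 3] cursor@4
After 6 (delete_current): list=[56, 34, 9, 3] cursor@34
After 7 (insert_after(79)): list=[56, 34, 79, 9, 3] cursor@34
After 8 (insert_before(82)): list=[56, 82, 34, 79, 9, 3] cursor@34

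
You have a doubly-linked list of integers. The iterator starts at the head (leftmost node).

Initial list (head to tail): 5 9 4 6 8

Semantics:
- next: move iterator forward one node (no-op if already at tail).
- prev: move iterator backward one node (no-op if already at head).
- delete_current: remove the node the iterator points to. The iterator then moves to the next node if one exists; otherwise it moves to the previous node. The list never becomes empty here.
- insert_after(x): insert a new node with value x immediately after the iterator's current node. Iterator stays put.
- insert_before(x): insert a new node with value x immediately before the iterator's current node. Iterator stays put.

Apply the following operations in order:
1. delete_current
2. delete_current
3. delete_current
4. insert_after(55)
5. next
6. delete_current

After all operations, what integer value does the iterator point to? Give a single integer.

After 1 (delete_current): list=[9, 4, 6, 8] cursor@9
After 2 (delete_current): list=[4, 6, 8] cursor@4
After 3 (delete_current): list=[6, 8] cursor@6
After 4 (insert_after(55)): list=[6, 55, 8] cursor@6
After 5 (next): list=[6, 55, 8] cursor@55
After 6 (delete_current): list=[6, 8] cursor@8

Answer: 8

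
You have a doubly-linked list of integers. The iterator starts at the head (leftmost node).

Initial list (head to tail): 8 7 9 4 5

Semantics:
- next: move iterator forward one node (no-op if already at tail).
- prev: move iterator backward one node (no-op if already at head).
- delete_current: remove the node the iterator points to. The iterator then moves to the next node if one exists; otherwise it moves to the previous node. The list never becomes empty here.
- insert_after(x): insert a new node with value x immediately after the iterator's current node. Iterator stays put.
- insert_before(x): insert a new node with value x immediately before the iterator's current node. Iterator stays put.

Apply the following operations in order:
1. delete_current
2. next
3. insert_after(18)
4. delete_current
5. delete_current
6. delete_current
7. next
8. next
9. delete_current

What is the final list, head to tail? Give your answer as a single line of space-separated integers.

After 1 (delete_current): list=[7, 9, 4, 5] cursor@7
After 2 (next): list=[7, 9, 4, 5] cursor@9
After 3 (insert_after(18)): list=[7, 9, 18, 4, 5] cursor@9
After 4 (delete_current): list=[7, 18, 4, 5] cursor@18
After 5 (delete_current): list=[7, 4, 5] cursor@4
After 6 (delete_current): list=[7, 5] cursor@5
After 7 (next): list=[7, 5] cursor@5
After 8 (next): list=[7, 5] cursor@5
After 9 (delete_current): list=[7] cursor@7

Answer: 7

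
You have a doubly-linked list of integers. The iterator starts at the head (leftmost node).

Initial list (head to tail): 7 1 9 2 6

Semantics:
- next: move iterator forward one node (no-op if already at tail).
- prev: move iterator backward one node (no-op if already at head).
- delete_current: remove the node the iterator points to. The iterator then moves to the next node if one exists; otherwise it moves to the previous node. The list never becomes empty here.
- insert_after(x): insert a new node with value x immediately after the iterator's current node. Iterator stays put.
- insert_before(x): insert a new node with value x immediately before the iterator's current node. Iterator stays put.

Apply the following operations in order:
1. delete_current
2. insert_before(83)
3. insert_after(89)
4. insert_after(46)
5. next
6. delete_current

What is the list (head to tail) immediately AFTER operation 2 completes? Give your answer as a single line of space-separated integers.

Answer: 83 1 9 2 6

Derivation:
After 1 (delete_current): list=[1, 9, 2, 6] cursor@1
After 2 (insert_before(83)): list=[83, 1, 9, 2, 6] cursor@1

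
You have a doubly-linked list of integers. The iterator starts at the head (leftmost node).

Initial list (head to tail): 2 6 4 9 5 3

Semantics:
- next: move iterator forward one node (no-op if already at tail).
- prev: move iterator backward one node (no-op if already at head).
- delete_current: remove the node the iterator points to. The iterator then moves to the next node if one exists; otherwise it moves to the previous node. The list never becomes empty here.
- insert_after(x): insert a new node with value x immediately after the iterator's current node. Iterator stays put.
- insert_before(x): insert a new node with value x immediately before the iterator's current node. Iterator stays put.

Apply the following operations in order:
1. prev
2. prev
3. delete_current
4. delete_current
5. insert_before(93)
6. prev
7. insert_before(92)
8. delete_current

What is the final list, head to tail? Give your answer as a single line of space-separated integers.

After 1 (prev): list=[2, 6, 4, 9, 5, 3] cursor@2
After 2 (prev): list=[2, 6, 4, 9, 5, 3] cursor@2
After 3 (delete_current): list=[6, 4, 9, 5, 3] cursor@6
After 4 (delete_current): list=[4, 9, 5, 3] cursor@4
After 5 (insert_before(93)): list=[93, 4, 9, 5, 3] cursor@4
After 6 (prev): list=[93, 4, 9, 5, 3] cursor@93
After 7 (insert_before(92)): list=[92, 93, 4, 9, 5, 3] cursor@93
After 8 (delete_current): list=[92, 4, 9, 5, 3] cursor@4

Answer: 92 4 9 5 3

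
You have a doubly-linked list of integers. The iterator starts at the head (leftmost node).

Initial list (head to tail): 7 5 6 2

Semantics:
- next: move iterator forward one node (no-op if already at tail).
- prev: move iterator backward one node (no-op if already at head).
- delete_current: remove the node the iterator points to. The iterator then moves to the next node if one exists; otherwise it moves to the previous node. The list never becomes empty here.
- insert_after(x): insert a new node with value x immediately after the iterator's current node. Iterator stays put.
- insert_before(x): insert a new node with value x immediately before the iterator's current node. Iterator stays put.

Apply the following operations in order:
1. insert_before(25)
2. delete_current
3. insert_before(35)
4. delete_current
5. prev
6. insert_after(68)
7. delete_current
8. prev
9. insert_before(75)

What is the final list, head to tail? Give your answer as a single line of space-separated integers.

After 1 (insert_before(25)): list=[25, 7, 5, 6, 2] cursor@7
After 2 (delete_current): list=[25, 5, 6, 2] cursor@5
After 3 (insert_before(35)): list=[25, 35, 5, 6, 2] cursor@5
After 4 (delete_current): list=[25, 35, 6, 2] cursor@6
After 5 (prev): list=[25, 35, 6, 2] cursor@35
After 6 (insert_after(68)): list=[25, 35, 68, 6, 2] cursor@35
After 7 (delete_current): list=[25, 68, 6, 2] cursor@68
After 8 (prev): list=[25, 68, 6, 2] cursor@25
After 9 (insert_before(75)): list=[75, 25, 68, 6, 2] cursor@25

Answer: 75 25 68 6 2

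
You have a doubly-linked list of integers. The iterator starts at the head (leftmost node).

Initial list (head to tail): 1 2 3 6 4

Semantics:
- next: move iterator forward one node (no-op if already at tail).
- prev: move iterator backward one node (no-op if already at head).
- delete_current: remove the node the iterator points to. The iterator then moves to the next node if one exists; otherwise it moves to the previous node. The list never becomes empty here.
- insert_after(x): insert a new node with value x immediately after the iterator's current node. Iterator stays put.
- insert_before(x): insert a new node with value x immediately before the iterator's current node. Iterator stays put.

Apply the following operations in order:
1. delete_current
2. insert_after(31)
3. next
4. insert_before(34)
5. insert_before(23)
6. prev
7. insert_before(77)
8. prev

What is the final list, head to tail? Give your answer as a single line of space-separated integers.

After 1 (delete_current): list=[2, 3, 6, 4] cursor@2
After 2 (insert_after(31)): list=[2, 31, 3, 6, 4] cursor@2
After 3 (next): list=[2, 31, 3, 6, 4] cursor@31
After 4 (insert_before(34)): list=[2, 34, 31, 3, 6, 4] cursor@31
After 5 (insert_before(23)): list=[2, 34, 23, 31, 3, 6, 4] cursor@31
After 6 (prev): list=[2, 34, 23, 31, 3, 6, 4] cursor@23
After 7 (insert_before(77)): list=[2, 34, 77, 23, 31, 3, 6, 4] cursor@23
After 8 (prev): list=[2, 34, 77, 23, 31, 3, 6, 4] cursor@77

Answer: 2 34 77 23 31 3 6 4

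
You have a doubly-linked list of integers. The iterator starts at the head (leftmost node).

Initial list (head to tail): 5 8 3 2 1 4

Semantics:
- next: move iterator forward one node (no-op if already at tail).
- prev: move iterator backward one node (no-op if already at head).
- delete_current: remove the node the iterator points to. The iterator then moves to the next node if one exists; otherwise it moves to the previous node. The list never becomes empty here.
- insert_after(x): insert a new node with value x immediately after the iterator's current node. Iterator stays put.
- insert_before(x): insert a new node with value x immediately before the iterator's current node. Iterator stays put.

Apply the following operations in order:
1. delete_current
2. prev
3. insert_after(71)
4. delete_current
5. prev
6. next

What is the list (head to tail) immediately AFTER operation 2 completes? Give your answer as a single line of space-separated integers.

Answer: 8 3 2 1 4

Derivation:
After 1 (delete_current): list=[8, 3, 2, 1, 4] cursor@8
After 2 (prev): list=[8, 3, 2, 1, 4] cursor@8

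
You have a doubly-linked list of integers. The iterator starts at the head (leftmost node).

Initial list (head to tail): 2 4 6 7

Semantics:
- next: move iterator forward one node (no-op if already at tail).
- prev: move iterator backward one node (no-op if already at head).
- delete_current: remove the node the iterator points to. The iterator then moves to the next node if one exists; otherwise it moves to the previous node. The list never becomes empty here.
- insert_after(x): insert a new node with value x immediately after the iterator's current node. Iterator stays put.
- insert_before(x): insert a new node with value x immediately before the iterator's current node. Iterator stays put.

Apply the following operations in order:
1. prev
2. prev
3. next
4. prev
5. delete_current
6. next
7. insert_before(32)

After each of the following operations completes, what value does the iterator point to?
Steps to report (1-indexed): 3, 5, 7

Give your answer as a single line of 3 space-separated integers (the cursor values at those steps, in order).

After 1 (prev): list=[2, 4, 6, 7] cursor@2
After 2 (prev): list=[2, 4, 6, 7] cursor@2
After 3 (next): list=[2, 4, 6, 7] cursor@4
After 4 (prev): list=[2, 4, 6, 7] cursor@2
After 5 (delete_current): list=[4, 6, 7] cursor@4
After 6 (next): list=[4, 6, 7] cursor@6
After 7 (insert_before(32)): list=[4, 32, 6, 7] cursor@6

Answer: 4 4 6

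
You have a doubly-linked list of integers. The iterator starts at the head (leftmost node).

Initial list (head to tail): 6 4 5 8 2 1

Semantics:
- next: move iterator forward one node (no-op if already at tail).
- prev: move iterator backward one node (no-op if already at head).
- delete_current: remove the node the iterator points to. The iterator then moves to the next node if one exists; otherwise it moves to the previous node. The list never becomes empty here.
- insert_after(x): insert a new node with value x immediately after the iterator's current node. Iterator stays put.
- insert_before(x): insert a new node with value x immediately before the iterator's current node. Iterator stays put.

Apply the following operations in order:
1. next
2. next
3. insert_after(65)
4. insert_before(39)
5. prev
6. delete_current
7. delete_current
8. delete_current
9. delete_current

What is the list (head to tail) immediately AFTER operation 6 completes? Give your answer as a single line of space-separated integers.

After 1 (next): list=[6, 4, 5, 8, 2, 1] cursor@4
After 2 (next): list=[6, 4, 5, 8, 2, 1] cursor@5
After 3 (insert_after(65)): list=[6, 4, 5, 65, 8, 2, 1] cursor@5
After 4 (insert_before(39)): list=[6, 4, 39, 5, 65, 8, 2, 1] cursor@5
After 5 (prev): list=[6, 4, 39, 5, 65, 8, 2, 1] cursor@39
After 6 (delete_current): list=[6, 4, 5, 65, 8, 2, 1] cursor@5

Answer: 6 4 5 65 8 2 1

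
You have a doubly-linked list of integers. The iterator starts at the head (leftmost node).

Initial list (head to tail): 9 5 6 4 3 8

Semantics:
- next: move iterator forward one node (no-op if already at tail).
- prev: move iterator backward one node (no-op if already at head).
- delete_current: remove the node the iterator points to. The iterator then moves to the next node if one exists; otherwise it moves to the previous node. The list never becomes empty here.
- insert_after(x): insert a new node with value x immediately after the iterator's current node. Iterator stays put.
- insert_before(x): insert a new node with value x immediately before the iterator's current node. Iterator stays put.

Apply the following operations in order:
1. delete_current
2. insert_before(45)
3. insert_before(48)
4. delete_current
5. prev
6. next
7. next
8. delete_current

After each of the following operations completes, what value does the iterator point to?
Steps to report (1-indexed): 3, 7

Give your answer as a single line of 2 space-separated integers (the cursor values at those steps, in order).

After 1 (delete_current): list=[5, 6, 4, 3, 8] cursor@5
After 2 (insert_before(45)): list=[45, 5, 6, 4, 3, 8] cursor@5
After 3 (insert_before(48)): list=[45, 48, 5, 6, 4, 3, 8] cursor@5
After 4 (delete_current): list=[45, 48, 6, 4, 3, 8] cursor@6
After 5 (prev): list=[45, 48, 6, 4, 3, 8] cursor@48
After 6 (next): list=[45, 48, 6, 4, 3, 8] cursor@6
After 7 (next): list=[45, 48, 6, 4, 3, 8] cursor@4
After 8 (delete_current): list=[45, 48, 6, 3, 8] cursor@3

Answer: 5 4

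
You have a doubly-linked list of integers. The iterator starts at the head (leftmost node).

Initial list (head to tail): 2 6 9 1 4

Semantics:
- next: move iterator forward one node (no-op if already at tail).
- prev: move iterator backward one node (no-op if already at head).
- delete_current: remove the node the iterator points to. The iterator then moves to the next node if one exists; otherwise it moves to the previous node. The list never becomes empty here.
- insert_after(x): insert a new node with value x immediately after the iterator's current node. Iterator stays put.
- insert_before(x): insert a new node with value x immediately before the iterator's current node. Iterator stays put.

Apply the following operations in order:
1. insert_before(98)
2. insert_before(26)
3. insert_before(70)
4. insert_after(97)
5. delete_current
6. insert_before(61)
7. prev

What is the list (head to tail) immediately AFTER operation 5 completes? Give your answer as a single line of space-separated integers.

Answer: 98 26 70 97 6 9 1 4

Derivation:
After 1 (insert_before(98)): list=[98, 2, 6, 9, 1, 4] cursor@2
After 2 (insert_before(26)): list=[98, 26, 2, 6, 9, 1, 4] cursor@2
After 3 (insert_before(70)): list=[98, 26, 70, 2, 6, 9, 1, 4] cursor@2
After 4 (insert_after(97)): list=[98, 26, 70, 2, 97, 6, 9, 1, 4] cursor@2
After 5 (delete_current): list=[98, 26, 70, 97, 6, 9, 1, 4] cursor@97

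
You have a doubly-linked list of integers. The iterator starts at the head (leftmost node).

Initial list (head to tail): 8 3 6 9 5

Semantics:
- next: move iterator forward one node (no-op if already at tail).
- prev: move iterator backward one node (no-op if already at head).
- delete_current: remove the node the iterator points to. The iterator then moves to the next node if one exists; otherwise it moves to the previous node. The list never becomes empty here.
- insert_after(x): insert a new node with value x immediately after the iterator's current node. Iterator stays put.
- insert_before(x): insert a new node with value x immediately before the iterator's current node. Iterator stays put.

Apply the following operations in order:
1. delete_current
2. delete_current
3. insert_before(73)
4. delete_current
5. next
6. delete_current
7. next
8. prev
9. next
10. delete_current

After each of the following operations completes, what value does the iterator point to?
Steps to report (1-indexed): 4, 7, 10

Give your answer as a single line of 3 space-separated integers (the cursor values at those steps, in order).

After 1 (delete_current): list=[3, 6, 9, 5] cursor@3
After 2 (delete_current): list=[6, 9, 5] cursor@6
After 3 (insert_before(73)): list=[73, 6, 9, 5] cursor@6
After 4 (delete_current): list=[73, 9, 5] cursor@9
After 5 (next): list=[73, 9, 5] cursor@5
After 6 (delete_current): list=[73, 9] cursor@9
After 7 (next): list=[73, 9] cursor@9
After 8 (prev): list=[73, 9] cursor@73
After 9 (next): list=[73, 9] cursor@9
After 10 (delete_current): list=[73] cursor@73

Answer: 9 9 73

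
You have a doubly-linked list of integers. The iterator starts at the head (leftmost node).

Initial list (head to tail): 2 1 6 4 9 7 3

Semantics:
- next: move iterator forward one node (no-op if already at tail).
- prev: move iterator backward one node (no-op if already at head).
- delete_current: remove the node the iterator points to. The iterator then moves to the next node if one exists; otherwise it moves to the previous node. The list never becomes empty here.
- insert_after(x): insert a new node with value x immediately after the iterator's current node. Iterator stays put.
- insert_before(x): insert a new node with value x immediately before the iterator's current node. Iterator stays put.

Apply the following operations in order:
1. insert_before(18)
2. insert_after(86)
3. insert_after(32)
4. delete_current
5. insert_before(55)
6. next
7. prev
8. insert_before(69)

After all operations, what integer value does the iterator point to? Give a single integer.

After 1 (insert_before(18)): list=[18, 2, 1, 6, 4, 9, 7, 3] cursor@2
After 2 (insert_after(86)): list=[18, 2, 86, 1, 6, 4, 9, 7, 3] cursor@2
After 3 (insert_after(32)): list=[18, 2, 32, 86, 1, 6, 4, 9, 7, 3] cursor@2
After 4 (delete_current): list=[18, 32, 86, 1, 6, 4, 9, 7, 3] cursor@32
After 5 (insert_before(55)): list=[18, 55, 32, 86, 1, 6, 4, 9, 7, 3] cursor@32
After 6 (next): list=[18, 55, 32, 86, 1, 6, 4, 9, 7, 3] cursor@86
After 7 (prev): list=[18, 55, 32, 86, 1, 6, 4, 9, 7, 3] cursor@32
After 8 (insert_before(69)): list=[18, 55, 69, 32, 86, 1, 6, 4, 9, 7, 3] cursor@32

Answer: 32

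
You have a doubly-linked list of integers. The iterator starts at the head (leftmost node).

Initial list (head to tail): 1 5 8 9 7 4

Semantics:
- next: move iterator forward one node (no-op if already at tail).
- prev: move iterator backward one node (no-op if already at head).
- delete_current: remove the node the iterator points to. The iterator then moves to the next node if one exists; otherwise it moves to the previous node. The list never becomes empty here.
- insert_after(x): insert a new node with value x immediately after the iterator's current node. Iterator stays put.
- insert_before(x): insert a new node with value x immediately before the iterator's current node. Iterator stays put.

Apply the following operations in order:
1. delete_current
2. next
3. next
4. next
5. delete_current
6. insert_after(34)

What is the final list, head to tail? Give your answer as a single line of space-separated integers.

Answer: 5 8 9 4 34

Derivation:
After 1 (delete_current): list=[5, 8, 9, 7, 4] cursor@5
After 2 (next): list=[5, 8, 9, 7, 4] cursor@8
After 3 (next): list=[5, 8, 9, 7, 4] cursor@9
After 4 (next): list=[5, 8, 9, 7, 4] cursor@7
After 5 (delete_current): list=[5, 8, 9, 4] cursor@4
After 6 (insert_after(34)): list=[5, 8, 9, 4, 34] cursor@4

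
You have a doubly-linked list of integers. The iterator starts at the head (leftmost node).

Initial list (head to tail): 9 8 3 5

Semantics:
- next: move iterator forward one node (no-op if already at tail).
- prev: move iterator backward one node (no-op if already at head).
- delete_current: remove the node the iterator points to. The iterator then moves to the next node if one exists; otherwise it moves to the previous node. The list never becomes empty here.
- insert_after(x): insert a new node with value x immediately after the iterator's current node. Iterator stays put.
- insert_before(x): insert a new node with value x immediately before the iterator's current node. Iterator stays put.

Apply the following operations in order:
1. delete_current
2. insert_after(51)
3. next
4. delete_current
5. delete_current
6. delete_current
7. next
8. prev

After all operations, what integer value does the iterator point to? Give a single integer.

Answer: 8

Derivation:
After 1 (delete_current): list=[8, 3, 5] cursor@8
After 2 (insert_after(51)): list=[8, 51, 3, 5] cursor@8
After 3 (next): list=[8, 51, 3, 5] cursor@51
After 4 (delete_current): list=[8, 3, 5] cursor@3
After 5 (delete_current): list=[8, 5] cursor@5
After 6 (delete_current): list=[8] cursor@8
After 7 (next): list=[8] cursor@8
After 8 (prev): list=[8] cursor@8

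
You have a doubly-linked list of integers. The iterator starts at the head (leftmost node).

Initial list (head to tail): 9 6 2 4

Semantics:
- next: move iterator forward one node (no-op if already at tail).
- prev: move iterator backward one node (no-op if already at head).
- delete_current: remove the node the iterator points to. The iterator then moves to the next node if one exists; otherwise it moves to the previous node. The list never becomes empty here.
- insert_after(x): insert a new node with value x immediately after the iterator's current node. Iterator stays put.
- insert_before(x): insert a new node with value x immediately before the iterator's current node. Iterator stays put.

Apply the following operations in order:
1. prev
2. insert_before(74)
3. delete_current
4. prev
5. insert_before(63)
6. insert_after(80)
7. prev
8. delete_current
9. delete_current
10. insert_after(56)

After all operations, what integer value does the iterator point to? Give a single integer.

Answer: 80

Derivation:
After 1 (prev): list=[9, 6, 2, 4] cursor@9
After 2 (insert_before(74)): list=[74, 9, 6, 2, 4] cursor@9
After 3 (delete_current): list=[74, 6, 2, 4] cursor@6
After 4 (prev): list=[74, 6, 2, 4] cursor@74
After 5 (insert_before(63)): list=[63, 74, 6, 2, 4] cursor@74
After 6 (insert_after(80)): list=[63, 74, 80, 6, 2, 4] cursor@74
After 7 (prev): list=[63, 74, 80, 6, 2, 4] cursor@63
After 8 (delete_current): list=[74, 80, 6, 2, 4] cursor@74
After 9 (delete_current): list=[80, 6, 2, 4] cursor@80
After 10 (insert_after(56)): list=[80, 56, 6, 2, 4] cursor@80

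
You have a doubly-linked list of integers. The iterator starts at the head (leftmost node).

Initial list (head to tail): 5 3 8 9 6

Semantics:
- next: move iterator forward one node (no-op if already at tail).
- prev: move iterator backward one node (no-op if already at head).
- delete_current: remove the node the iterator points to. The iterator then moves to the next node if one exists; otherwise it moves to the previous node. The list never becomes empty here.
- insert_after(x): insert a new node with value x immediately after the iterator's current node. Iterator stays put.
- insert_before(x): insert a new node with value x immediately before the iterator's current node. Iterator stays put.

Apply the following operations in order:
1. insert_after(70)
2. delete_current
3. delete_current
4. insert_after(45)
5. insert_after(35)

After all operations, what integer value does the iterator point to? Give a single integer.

Answer: 3

Derivation:
After 1 (insert_after(70)): list=[5, 70, 3, 8, 9, 6] cursor@5
After 2 (delete_current): list=[70, 3, 8, 9, 6] cursor@70
After 3 (delete_current): list=[3, 8, 9, 6] cursor@3
After 4 (insert_after(45)): list=[3, 45, 8, 9, 6] cursor@3
After 5 (insert_after(35)): list=[3, 35, 45, 8, 9, 6] cursor@3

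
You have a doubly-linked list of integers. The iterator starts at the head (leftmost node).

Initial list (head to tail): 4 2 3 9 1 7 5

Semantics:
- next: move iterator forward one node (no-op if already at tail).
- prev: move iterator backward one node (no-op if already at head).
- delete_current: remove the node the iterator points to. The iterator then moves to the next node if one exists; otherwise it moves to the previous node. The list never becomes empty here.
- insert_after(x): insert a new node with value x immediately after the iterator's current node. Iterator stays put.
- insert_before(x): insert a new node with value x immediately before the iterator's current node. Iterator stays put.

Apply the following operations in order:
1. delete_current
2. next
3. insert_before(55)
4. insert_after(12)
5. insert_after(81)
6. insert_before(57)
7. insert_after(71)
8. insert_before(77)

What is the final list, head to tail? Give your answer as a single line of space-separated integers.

After 1 (delete_current): list=[2, 3, 9, 1, 7, 5] cursor@2
After 2 (next): list=[2, 3, 9, 1, 7, 5] cursor@3
After 3 (insert_before(55)): list=[2, 55, 3, 9, 1, 7, 5] cursor@3
After 4 (insert_after(12)): list=[2, 55, 3, 12, 9, 1, 7, 5] cursor@3
After 5 (insert_after(81)): list=[2, 55, 3, 81, 12, 9, 1, 7, 5] cursor@3
After 6 (insert_before(57)): list=[2, 55, 57, 3, 81, 12, 9, 1, 7, 5] cursor@3
After 7 (insert_after(71)): list=[2, 55, 57, 3, 71, 81, 12, 9, 1, 7, 5] cursor@3
After 8 (insert_before(77)): list=[2, 55, 57, 77, 3, 71, 81, 12, 9, 1, 7, 5] cursor@3

Answer: 2 55 57 77 3 71 81 12 9 1 7 5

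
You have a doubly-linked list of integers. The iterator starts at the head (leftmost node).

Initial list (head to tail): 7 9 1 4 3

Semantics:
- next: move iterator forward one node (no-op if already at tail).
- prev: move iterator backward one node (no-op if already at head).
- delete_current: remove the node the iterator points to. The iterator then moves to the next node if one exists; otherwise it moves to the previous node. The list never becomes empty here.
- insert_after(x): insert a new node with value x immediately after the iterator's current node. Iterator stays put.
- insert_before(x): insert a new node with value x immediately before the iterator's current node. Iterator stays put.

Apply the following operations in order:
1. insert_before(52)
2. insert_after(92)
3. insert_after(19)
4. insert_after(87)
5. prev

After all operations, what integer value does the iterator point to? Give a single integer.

After 1 (insert_before(52)): list=[52, 7, 9, 1, 4, 3] cursor@7
After 2 (insert_after(92)): list=[52, 7, 92, 9, 1, 4, 3] cursor@7
After 3 (insert_after(19)): list=[52, 7, 19, 92, 9, 1, 4, 3] cursor@7
After 4 (insert_after(87)): list=[52, 7, 87, 19, 92, 9, 1, 4, 3] cursor@7
After 5 (prev): list=[52, 7, 87, 19, 92, 9, 1, 4, 3] cursor@52

Answer: 52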